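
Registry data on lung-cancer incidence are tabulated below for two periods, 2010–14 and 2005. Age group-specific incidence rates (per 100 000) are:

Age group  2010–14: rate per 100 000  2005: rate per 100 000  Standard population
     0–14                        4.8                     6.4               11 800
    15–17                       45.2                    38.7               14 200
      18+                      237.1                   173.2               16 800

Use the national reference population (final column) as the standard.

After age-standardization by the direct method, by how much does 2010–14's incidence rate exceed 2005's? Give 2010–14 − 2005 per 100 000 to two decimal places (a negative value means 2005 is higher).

26.80

Standard total = 42 800; weights = 0.2757, 0.3318, 0.3925.
2010–14: 0.2757×4.8 + 0.3318×45.2 + 0.3925×237.1 = 109.3869 per 100 000.
2005: 0.2757×6.4 + 0.3318×38.7 + 0.3925×173.2 = 82.5893 per 100 000.
Difference = 109.3869 − 82.5893 = 26.7977.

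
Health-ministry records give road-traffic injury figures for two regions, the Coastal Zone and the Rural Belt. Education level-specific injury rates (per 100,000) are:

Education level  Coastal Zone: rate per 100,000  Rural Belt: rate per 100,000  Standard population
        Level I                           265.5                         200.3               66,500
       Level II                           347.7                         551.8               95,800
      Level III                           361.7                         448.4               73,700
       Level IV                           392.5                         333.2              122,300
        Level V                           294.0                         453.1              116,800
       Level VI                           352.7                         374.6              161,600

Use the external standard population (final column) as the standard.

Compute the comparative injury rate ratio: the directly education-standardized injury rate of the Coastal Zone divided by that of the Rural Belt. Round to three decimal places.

Standard total = 636,700; weights = 0.1044, 0.1505, 0.1158, 0.1921, 0.1834, 0.2538.
The Coastal Zone: 0.1044×265.5 + 0.1505×347.7 + 0.1158×361.7 + 0.1921×392.5 + 0.1834×294.0 + 0.2538×352.7 = 340.7586 per 100,000.
The Rural Belt: 0.1044×200.3 + 0.1505×551.8 + 0.1158×448.4 + 0.1921×333.2 + 0.1834×453.1 + 0.2538×374.6 = 398.0482 per 100,000.
Ratio = 340.7586 ÷ 398.0482 = 0.85607.

0.856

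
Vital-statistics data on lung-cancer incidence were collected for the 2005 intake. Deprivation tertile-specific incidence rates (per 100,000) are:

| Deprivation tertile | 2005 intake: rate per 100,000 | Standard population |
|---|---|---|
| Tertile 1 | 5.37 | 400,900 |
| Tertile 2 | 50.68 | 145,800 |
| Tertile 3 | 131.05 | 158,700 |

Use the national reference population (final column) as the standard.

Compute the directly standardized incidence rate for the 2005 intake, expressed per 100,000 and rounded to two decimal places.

Standard total = 705,400; weights = 0.5683, 0.2067, 0.2250.
Standardized rate: 0.5683×5.37 + 0.2067×50.68 + 0.2250×131.05 = 43.0105 per 100,000.

43.01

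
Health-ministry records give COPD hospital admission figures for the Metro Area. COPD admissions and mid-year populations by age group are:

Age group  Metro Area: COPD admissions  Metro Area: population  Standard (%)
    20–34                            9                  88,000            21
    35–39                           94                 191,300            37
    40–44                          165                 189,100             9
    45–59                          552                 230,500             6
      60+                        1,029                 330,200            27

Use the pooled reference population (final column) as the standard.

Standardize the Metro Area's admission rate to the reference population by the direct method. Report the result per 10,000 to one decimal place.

12.7

Age-specific rates per 10,000 for the Metro Area: 1.02, 4.91, 8.73, 23.95, 31.16.
Standard weights: 0.21, 0.37, 0.09, 0.06, 0.27.
Standardized rate: 0.2100×1.02 + 0.3700×4.91 + 0.0900×8.73 + 0.0600×23.95 + 0.2700×31.16 = 12.6690 per 10,000.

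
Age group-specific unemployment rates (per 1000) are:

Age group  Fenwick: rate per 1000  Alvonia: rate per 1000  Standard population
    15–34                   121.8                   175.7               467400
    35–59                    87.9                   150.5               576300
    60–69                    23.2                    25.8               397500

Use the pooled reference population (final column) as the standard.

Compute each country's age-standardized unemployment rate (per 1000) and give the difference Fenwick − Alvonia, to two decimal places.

-43.23

Standard total = 1441200; weights = 0.3243, 0.3999, 0.2758.
Fenwick: 0.3243×121.8 + 0.3999×87.9 + 0.2758×23.2 = 81.0492 per 1000.
Alvonia: 0.3243×175.7 + 0.3999×150.5 + 0.2758×25.8 = 124.2790 per 1000.
Difference = 81.0492 − 124.2790 = -43.2298.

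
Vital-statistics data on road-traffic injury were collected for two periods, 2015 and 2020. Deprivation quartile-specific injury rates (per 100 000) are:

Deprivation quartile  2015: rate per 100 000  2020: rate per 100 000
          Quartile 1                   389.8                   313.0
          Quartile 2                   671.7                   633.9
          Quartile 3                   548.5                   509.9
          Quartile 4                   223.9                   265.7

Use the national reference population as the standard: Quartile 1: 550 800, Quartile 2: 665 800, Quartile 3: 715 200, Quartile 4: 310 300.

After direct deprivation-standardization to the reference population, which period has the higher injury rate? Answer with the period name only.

Standard total = 2 242 100; weights = 0.2457, 0.2970, 0.3190, 0.1384.
2015: 0.2457×389.8 + 0.2970×671.7 + 0.3190×548.5 + 0.1384×223.9 = 501.1744 per 100 000.
2020: 0.2457×313.0 + 0.2970×633.9 + 0.3190×509.9 + 0.1384×265.7 = 464.5548 per 100 000.

2015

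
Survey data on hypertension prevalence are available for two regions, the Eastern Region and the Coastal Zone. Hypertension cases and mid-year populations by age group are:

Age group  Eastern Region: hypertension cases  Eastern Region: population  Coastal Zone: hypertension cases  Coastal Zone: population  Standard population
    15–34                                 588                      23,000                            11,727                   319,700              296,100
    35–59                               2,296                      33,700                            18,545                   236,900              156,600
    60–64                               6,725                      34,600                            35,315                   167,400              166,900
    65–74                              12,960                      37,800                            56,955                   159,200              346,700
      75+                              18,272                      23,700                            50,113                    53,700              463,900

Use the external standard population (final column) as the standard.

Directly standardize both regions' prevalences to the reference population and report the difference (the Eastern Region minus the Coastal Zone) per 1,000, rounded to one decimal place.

-61.6

Age-specific rates per 1,000 for the Eastern Region: 25.565, 68.131, 194.364, 342.857, 770.970.
For the Coastal Zone: 36.681, 78.282, 210.962, 357.758, 933.203.
Standard total = 1,430,200; weights = 0.2070, 0.1095, 0.1167, 0.2424, 0.3244.
The Eastern Region: 0.2070×25.565 + 0.1095×68.131 + 0.1167×194.364 + 0.2424×342.857 + 0.3244×770.970 = 368.6200 per 1,000.
The Coastal Zone: 0.2070×36.681 + 0.1095×78.282 + 0.1167×210.962 + 0.2424×357.758 + 0.3244×933.203 = 430.2036 per 1,000.
Difference = 368.6200 − 430.2036 = -61.5837.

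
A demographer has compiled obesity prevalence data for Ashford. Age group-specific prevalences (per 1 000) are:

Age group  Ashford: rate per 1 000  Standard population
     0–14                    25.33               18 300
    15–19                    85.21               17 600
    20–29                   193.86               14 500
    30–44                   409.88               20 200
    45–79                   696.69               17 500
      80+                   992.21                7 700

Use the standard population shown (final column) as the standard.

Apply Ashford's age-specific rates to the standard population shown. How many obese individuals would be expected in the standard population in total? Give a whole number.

Expected obese individuals = Σ (standard pop × age-specific rate ÷ 1 000)
= 18 300×25.33/1 000 + 17 600×85.21/1 000 + 14 500×193.86/1 000 + 20 200×409.88/1 000 + 17 500×696.69/1 000 + 7 700×992.21/1 000
= 463.54 + 1499.70 + 2810.97 + 8279.58 + 12192.08 + 7640.02 = 32885.87.

32886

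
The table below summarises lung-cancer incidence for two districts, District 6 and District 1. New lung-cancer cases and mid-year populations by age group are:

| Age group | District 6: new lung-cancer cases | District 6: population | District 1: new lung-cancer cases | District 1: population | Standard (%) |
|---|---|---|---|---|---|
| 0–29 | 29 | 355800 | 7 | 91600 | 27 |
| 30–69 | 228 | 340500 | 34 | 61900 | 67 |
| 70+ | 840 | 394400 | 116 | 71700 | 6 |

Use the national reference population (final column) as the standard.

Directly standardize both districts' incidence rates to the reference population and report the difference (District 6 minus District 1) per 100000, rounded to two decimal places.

Age-specific rates per 100000 for District 6: 8.15, 66.96, 212.98.
For District 1: 7.64, 54.93, 161.79.
Standard weights: 0.27, 0.67, 0.06.
District 6: 0.2700×8.15 + 0.6700×66.96 + 0.0600×212.98 = 59.8430 per 100000.
District 1: 0.2700×7.64 + 0.6700×54.93 + 0.0600×161.79 = 48.5717 per 100000.
Difference = 59.8430 − 48.5717 = 11.2713.

11.27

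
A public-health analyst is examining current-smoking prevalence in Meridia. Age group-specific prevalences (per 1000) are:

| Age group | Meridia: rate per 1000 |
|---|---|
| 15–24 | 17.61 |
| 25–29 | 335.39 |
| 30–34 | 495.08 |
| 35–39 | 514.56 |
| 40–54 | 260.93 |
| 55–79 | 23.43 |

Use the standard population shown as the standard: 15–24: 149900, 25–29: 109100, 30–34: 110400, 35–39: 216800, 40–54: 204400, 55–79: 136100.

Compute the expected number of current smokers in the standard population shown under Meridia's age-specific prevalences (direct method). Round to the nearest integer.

261967

Expected current smokers = Σ (standard pop × age-specific rate ÷ 1000)
= 149900×17.61/1000 + 109100×335.39/1000 + 110400×495.08/1000 + 216800×514.56/1000 + 204400×260.93/1000 + 136100×23.43/1000
= 2639.74 + 36591.05 + 54656.83 + 111556.61 + 53334.09 + 3188.82 = 261967.14.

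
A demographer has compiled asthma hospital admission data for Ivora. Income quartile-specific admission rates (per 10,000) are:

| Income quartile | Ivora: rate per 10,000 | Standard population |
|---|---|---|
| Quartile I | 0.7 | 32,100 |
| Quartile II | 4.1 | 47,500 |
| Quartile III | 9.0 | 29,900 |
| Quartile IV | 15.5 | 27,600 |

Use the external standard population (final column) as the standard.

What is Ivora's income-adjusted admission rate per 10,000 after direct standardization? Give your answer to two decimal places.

6.67

Standard total = 137,100; weights = 0.2341, 0.3465, 0.2181, 0.2013.
Standardized rate: 0.2341×0.7 + 0.3465×4.1 + 0.2181×9.0 + 0.2013×15.5 = 6.6675 per 10,000.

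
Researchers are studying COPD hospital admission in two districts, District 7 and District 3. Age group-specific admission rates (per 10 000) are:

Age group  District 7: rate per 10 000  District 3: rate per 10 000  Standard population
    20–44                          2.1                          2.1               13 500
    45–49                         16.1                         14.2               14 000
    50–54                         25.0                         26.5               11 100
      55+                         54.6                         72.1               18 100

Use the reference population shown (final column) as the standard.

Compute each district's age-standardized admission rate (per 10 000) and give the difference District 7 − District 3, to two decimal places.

Standard total = 56 700; weights = 0.2381, 0.2469, 0.1958, 0.3192.
District 7: 0.2381×2.1 + 0.2469×16.1 + 0.1958×25.0 + 0.3192×54.6 = 26.7991 per 10 000.
District 3: 0.2381×2.1 + 0.2469×14.2 + 0.1958×26.5 + 0.3192×72.1 = 32.2101 per 10 000.
Difference = 26.7991 − 32.2101 = -5.4109.

-5.41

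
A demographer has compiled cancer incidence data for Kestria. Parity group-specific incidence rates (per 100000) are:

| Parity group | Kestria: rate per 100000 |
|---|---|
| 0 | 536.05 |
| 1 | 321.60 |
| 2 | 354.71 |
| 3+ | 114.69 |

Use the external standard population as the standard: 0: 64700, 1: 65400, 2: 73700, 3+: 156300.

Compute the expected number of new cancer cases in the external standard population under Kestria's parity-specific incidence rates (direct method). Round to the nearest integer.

Expected new cancer cases = Σ (standard pop × parity-specific rate ÷ 100000)
= 64700×536.05/100000 + 65400×321.60/100000 + 73700×354.71/100000 + 156300×114.69/100000
= 346.82 + 210.33 + 261.42 + 179.26 = 997.83.

998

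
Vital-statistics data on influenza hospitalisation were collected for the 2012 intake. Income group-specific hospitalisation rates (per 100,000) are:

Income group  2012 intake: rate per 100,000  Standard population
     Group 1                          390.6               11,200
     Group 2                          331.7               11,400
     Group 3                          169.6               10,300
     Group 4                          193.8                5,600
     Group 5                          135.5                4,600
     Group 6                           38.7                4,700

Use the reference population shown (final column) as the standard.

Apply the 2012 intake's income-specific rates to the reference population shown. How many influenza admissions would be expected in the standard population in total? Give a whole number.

118

Expected influenza admissions = Σ (standard pop × income-specific rate ÷ 100,000)
= 11,200×390.6/100,000 + 11,400×331.7/100,000 + 10,300×169.6/100,000 + 5,600×193.8/100,000 + 4,600×135.5/100,000 + 4,700×38.7/100,000
= 43.75 + 37.81 + 17.47 + 10.85 + 6.23 + 1.82 = 117.93.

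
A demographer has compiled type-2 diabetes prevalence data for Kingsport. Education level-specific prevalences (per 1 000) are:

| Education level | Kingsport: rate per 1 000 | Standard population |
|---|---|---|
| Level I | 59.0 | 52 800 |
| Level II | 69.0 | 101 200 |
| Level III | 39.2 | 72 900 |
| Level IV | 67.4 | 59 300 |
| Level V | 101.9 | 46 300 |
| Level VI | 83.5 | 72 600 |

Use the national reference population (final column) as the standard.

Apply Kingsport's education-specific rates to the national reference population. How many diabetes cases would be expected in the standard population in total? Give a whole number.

Expected diabetes cases = Σ (standard pop × education-specific rate ÷ 1 000)
= 52 800×59.0/1 000 + 101 200×69.0/1 000 + 72 900×39.2/1 000 + 59 300×67.4/1 000 + 46 300×101.9/1 000 + 72 600×83.5/1 000
= 3115.20 + 6982.80 + 2857.68 + 3996.82 + 4717.97 + 6062.10 = 27732.57.

27733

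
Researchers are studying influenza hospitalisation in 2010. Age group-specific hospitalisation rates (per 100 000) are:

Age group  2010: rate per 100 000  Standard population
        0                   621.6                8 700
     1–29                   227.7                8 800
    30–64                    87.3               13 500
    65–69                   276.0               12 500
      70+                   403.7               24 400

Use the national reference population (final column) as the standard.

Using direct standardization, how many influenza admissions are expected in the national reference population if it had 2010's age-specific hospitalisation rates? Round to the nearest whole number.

219

Expected influenza admissions = Σ (standard pop × age-specific rate ÷ 100 000)
= 8 700×621.6/100 000 + 8 800×227.7/100 000 + 13 500×87.3/100 000 + 12 500×276.0/100 000 + 24 400×403.7/100 000
= 54.08 + 20.04 + 11.79 + 34.50 + 98.50 = 218.91.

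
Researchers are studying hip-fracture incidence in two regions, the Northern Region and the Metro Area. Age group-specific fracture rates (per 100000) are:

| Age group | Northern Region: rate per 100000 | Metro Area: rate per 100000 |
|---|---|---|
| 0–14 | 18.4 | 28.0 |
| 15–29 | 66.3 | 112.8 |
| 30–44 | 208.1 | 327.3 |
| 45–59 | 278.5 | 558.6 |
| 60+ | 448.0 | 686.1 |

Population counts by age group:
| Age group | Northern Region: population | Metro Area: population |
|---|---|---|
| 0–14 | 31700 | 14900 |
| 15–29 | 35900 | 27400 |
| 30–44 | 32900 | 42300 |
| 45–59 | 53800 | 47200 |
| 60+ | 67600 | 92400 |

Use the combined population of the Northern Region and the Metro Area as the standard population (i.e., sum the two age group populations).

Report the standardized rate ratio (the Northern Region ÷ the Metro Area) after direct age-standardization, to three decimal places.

0.605

Combined standard total = 446100; weights = 0.1045, 0.1419, 0.1686, 0.2264, 0.3587.
The Northern Region: 0.1045×18.4 + 0.1419×66.3 + 0.1686×208.1 + 0.2264×278.5 + 0.3587×448.0 = 270.1454 per 100000.
The Metro Area: 0.1045×28.0 + 0.1419×112.8 + 0.1686×327.3 + 0.2264×558.6 + 0.3587×686.1 = 446.6546 per 100000.
Ratio = 270.1454 ÷ 446.6546 = 0.60482.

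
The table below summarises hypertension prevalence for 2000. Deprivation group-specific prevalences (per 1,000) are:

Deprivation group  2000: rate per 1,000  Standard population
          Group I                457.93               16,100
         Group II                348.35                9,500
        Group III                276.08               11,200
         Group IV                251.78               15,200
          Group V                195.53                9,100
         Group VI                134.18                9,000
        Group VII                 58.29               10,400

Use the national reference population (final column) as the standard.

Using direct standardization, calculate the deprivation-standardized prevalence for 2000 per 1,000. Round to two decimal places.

263.28

Standard total = 80,500; weights = 0.2000, 0.1180, 0.1391, 0.1888, 0.1130, 0.1118, 0.1292.
Standardized rate: 0.2000×457.93 + 0.1180×348.35 + 0.1391×276.08 + 0.1888×251.78 + 0.1130×195.53 + 0.1118×134.18 + 0.1292×58.29 = 263.2833 per 1,000.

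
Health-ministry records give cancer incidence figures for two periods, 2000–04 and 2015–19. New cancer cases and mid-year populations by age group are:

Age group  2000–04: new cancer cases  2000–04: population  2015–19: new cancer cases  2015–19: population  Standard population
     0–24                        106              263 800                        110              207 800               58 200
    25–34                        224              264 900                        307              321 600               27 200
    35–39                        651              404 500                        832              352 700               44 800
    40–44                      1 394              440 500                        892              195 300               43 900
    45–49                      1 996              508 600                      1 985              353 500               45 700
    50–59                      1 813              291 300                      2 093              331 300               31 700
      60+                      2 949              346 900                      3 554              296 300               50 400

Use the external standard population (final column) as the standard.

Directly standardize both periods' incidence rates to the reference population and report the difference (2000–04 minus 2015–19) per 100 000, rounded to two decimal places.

-119.86

Age-specific rates per 100 000 for 2000–04: 40.18, 84.56, 160.94, 316.46, 392.45, 622.38, 850.10.
For 2015–19: 52.94, 95.46, 235.89, 456.73, 561.53, 631.75, 1199.46.
Standard total = 301 900; weights = 0.1928, 0.0901, 0.1484, 0.1454, 0.1514, 0.1050, 0.1669.
2000–04: 0.1928×40.18 + 0.0901×84.56 + 0.1484×160.94 + 0.1454×316.46 + 0.1514×392.45 + 0.1050×622.38 + 0.1669×850.10 = 351.9404 per 100 000.
2015–19: 0.1928×52.94 + 0.0901×95.46 + 0.1484×235.89 + 0.1454×456.73 + 0.1514×561.53 + 0.1050×631.75 + 0.1669×1199.46 = 471.8026 per 100 000.
Difference = 351.9404 − 471.8026 = -119.8622.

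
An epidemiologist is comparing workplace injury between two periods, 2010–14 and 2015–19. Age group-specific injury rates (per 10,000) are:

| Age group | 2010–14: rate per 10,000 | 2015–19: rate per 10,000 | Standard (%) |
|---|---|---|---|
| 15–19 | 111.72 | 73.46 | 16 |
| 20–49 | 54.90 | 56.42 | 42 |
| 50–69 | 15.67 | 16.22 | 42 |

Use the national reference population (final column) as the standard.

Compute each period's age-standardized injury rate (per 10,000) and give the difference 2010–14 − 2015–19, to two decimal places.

Standard weights: 0.16, 0.42, 0.42.
2010–14: 0.1600×111.72 + 0.4200×54.90 + 0.4200×15.67 = 47.5146 per 10,000.
2015–19: 0.1600×73.46 + 0.4200×56.42 + 0.4200×16.22 = 42.2624 per 10,000.
Difference = 47.5146 − 42.2624 = 5.2522.

5.25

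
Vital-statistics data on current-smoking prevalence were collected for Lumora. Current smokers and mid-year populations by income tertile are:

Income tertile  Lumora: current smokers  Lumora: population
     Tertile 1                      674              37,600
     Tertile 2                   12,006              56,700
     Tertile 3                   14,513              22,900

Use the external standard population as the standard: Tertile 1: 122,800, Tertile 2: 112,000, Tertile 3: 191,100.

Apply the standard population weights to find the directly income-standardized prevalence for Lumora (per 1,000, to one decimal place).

345.2

Income-specific rates per 1,000 for Lumora: 17.926, 211.746, 633.755.
Standard total = 425,900; weights = 0.2883, 0.2630, 0.4487.
Standardized rate: 0.2883×17.926 + 0.2630×211.746 + 0.4487×633.755 = 345.2160 per 1,000.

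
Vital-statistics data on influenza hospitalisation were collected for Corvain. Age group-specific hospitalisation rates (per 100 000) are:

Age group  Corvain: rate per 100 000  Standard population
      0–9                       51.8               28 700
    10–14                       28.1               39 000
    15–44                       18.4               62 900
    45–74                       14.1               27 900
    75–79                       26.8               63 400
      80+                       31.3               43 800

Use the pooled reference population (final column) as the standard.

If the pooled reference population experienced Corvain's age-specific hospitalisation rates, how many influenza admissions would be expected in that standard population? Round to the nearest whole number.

72

Expected influenza admissions = Σ (standard pop × age-specific rate ÷ 100 000)
= 28 700×51.8/100 000 + 39 000×28.1/100 000 + 62 900×18.4/100 000 + 27 900×14.1/100 000 + 63 400×26.8/100 000 + 43 800×31.3/100 000
= 14.87 + 10.96 + 11.57 + 3.93 + 16.99 + 13.71 = 72.03.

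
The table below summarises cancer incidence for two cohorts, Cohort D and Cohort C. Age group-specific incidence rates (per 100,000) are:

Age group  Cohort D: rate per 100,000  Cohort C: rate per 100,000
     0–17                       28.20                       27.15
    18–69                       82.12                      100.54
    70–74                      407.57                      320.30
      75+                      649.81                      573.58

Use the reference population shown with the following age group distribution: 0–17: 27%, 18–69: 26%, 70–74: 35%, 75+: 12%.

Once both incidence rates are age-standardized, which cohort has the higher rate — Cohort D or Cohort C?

Cohort D

Standard weights: 0.27, 0.26, 0.35, 0.12.
Cohort D: 0.2700×28.20 + 0.2600×82.12 + 0.3500×407.57 + 0.1200×649.81 = 249.5919 per 100,000.
Cohort C: 0.2700×27.15 + 0.2600×100.54 + 0.3500×320.30 + 0.1200×573.58 = 214.4055 per 100,000.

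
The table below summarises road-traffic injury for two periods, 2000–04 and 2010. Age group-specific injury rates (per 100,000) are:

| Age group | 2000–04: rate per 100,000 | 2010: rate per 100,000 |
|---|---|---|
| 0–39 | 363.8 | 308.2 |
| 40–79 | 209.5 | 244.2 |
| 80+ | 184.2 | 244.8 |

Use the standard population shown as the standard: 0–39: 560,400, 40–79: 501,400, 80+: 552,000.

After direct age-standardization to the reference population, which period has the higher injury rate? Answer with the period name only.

2010

Standard total = 1,613,800; weights = 0.3473, 0.3107, 0.3420.
2000–04: 0.3473×363.8 + 0.3107×209.5 + 0.3420×184.2 = 254.4276 per 100,000.
2010: 0.3473×308.2 + 0.3107×244.2 + 0.3420×244.8 = 266.6295 per 100,000.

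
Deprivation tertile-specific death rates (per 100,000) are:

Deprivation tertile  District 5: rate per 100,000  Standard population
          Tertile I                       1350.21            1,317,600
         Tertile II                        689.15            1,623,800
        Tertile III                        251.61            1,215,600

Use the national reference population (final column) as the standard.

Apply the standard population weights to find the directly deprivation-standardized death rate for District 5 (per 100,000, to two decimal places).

770.73

Standard total = 4,157,000; weights = 0.3170, 0.3906, 0.2924.
Standardized rate: 0.3170×1350.21 + 0.3906×689.15 + 0.2924×251.61 = 770.7326 per 100,000.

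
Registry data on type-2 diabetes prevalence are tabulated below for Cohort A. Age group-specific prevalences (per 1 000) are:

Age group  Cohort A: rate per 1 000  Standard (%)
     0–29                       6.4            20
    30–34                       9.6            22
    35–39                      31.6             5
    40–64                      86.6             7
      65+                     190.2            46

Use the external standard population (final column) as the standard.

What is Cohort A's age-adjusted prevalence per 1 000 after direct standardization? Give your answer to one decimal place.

98.5

Standard weights: 0.20, 0.22, 0.05, 0.07, 0.46.
Standardized rate: 0.2000×6.4 + 0.2200×9.6 + 0.0500×31.6 + 0.0700×86.6 + 0.4600×190.2 = 98.5260 per 1 000.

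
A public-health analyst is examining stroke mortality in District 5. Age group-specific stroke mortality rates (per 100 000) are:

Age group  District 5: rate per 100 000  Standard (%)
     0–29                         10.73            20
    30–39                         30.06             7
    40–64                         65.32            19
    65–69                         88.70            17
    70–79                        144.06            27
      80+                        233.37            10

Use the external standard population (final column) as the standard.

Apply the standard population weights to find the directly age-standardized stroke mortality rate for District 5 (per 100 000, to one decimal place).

Standard weights: 0.20, 0.07, 0.19, 0.17, 0.27, 0.10.
Standardized rate: 0.2000×10.73 + 0.0700×30.06 + 0.1900×65.32 + 0.1700×88.70 + 0.2700×144.06 + 0.1000×233.37 = 93.9732 per 100 000.

94.0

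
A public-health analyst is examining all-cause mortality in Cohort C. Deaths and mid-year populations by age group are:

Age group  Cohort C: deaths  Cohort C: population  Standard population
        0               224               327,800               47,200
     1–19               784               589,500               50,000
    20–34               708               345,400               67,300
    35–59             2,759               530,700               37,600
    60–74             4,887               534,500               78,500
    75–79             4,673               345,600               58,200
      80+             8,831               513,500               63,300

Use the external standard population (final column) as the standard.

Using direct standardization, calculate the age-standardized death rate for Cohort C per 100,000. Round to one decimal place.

Age-specific rates per 100,000 for Cohort C: 68.33, 132.99, 204.98, 519.88, 914.31, 1352.14, 1719.77.
Standard total = 402,100; weights = 0.1174, 0.1243, 0.1674, 0.0935, 0.1952, 0.1447, 0.1574.
Standardized rate: 0.1174×68.33 + 0.1243×132.99 + 0.1674×204.98 + 0.0935×519.88 + 0.1952×914.31 + 0.1447×1352.14 + 0.1574×1719.77 = 752.4174 per 100,000.

752.4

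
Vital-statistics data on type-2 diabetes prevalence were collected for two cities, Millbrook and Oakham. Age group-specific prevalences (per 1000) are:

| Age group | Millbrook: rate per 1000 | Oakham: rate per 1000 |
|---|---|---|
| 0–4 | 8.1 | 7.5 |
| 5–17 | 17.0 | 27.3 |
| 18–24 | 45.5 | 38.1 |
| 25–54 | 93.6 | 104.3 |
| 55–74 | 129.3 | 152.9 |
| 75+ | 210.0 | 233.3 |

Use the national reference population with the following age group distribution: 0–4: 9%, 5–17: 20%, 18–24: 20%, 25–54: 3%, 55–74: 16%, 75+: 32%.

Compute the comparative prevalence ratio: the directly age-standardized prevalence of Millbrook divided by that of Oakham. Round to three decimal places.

0.896

Standard weights: 0.09, 0.20, 0.20, 0.03, 0.16, 0.32.
Millbrook: 0.0900×8.1 + 0.2000×17.0 + 0.2000×45.5 + 0.0300×93.6 + 0.1600×129.3 + 0.3200×210.0 = 103.9250 per 1000.
Oakham: 0.0900×7.5 + 0.2000×27.3 + 0.2000×38.1 + 0.0300×104.3 + 0.1600×152.9 + 0.3200×233.3 = 116.0040 per 1000.
Ratio = 103.9250 ÷ 116.0040 = 0.89587.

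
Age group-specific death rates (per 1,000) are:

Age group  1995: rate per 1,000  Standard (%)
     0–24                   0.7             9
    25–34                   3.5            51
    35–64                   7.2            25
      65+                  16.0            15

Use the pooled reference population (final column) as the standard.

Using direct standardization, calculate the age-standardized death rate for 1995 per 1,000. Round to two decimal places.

Standard weights: 0.09, 0.51, 0.25, 0.15.
Standardized rate: 0.0900×0.7 + 0.5100×3.5 + 0.2500×7.2 + 0.1500×16.0 = 6.0480 per 1,000.

6.05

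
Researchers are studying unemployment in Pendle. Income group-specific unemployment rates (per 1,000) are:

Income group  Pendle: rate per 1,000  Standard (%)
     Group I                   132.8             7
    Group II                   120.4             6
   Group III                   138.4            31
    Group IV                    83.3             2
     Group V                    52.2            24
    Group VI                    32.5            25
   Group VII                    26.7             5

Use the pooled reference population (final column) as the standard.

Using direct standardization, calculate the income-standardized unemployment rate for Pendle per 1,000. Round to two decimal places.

Standard weights: 0.07, 0.06, 0.31, 0.02, 0.24, 0.25, 0.05.
Standardized rate: 0.0700×132.8 + 0.0600×120.4 + 0.3100×138.4 + 0.0200×83.3 + 0.2400×52.2 + 0.2500×32.5 + 0.0500×26.7 = 83.0780 per 1,000.

83.08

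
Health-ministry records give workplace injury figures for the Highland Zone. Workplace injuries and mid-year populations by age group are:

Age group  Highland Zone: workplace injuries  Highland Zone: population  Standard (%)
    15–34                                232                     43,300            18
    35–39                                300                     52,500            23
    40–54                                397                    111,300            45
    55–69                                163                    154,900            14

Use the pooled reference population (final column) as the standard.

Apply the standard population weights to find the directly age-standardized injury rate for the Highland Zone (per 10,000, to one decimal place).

40.3

Age-specific rates per 10,000 for the Highland Zone: 53.58, 57.14, 35.67, 10.52.
Standard weights: 0.18, 0.23, 0.45, 0.14.
Standardized rate: 0.1800×53.58 + 0.2300×57.14 + 0.4500×35.67 + 0.1400×10.52 = 40.3116 per 10,000.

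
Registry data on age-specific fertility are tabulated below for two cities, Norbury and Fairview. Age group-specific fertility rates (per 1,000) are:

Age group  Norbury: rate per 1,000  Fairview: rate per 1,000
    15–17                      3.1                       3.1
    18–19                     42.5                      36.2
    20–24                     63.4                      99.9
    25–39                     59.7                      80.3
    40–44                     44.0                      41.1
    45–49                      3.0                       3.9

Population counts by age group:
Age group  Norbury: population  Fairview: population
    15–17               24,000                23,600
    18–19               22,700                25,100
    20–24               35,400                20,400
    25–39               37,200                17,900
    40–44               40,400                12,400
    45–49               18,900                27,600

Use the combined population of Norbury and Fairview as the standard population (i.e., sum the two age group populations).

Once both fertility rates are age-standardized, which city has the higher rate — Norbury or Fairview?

Fairview

Combined standard total = 305,600; weights = 0.1558, 0.1564, 0.1826, 0.1803, 0.1728, 0.1522.
Norbury: 0.1558×3.1 + 0.1564×42.5 + 0.1826×63.4 + 0.1803×59.7 + 0.1728×44.0 + 0.1522×3.0 = 37.5293 per 1,000.
Fairview: 0.1558×3.1 + 0.1564×36.2 + 0.1826×99.9 + 0.1803×80.3 + 0.1728×41.1 + 0.1522×3.9 = 46.5586 per 1,000.
The crude rates (41.09 vs 39.96) would put Norbury higher, but that reflects its age composition; once standardized to a common age structure, Fairview has the higher underlying rate.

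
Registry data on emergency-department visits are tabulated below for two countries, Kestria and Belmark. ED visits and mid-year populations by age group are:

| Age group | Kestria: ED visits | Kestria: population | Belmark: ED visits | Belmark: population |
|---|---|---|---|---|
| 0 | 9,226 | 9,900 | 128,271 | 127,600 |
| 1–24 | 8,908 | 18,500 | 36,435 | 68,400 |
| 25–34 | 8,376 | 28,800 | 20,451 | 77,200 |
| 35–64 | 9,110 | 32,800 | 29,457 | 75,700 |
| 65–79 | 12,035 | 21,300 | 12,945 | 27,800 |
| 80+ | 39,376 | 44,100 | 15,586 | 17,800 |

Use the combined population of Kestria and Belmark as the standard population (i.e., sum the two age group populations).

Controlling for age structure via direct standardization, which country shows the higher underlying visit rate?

Belmark

Age-specific rates per 1,000 for Kestria: 931.919, 481.514, 290.833, 277.744, 565.023, 892.880.
For Belmark: 1005.259, 532.675, 264.909, 389.128, 465.647, 875.618.
Combined standard total = 549,900; weights = 0.2500, 0.1580, 0.1928, 0.1973, 0.0893, 0.1126.
Kestria: 0.2500×931.919 + 0.1580×481.514 + 0.1928×290.833 + 0.1973×277.744 + 0.0893×565.023 + 0.1126×892.880 = 570.9363 per 1,000.
Belmark: 0.2500×1005.259 + 0.1580×532.675 + 0.1928×264.909 + 0.1973×389.128 + 0.0893×465.647 + 0.1126×875.618 = 603.5232 per 1,000.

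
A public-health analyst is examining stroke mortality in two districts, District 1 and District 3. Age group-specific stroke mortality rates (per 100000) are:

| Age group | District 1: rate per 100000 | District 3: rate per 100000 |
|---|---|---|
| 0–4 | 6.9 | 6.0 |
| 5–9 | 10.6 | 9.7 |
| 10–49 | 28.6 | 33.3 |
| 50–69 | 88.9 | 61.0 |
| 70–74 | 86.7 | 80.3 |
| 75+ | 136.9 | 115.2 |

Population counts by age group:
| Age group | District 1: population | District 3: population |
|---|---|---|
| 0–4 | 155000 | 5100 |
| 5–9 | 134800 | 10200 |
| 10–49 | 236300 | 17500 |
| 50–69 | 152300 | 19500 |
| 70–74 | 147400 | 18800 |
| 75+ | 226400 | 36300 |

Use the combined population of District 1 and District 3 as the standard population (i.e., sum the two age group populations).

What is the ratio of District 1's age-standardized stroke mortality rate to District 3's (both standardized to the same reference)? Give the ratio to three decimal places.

Combined standard total = 1159600; weights = 0.1381, 0.1250, 0.2189, 0.1482, 0.1433, 0.2265.
District 1: 0.1381×6.9 + 0.1250×10.6 + 0.2189×28.6 + 0.1482×88.9 + 0.1433×86.7 + 0.2265×136.9 = 65.1488 per 100000.
District 3: 0.1381×6.0 + 0.1250×9.7 + 0.2189×33.3 + 0.1482×61.0 + 0.1433×80.3 + 0.2265×115.2 = 55.9739 per 100000.
Ratio = 65.1488 ÷ 55.9739 = 1.16391.

1.164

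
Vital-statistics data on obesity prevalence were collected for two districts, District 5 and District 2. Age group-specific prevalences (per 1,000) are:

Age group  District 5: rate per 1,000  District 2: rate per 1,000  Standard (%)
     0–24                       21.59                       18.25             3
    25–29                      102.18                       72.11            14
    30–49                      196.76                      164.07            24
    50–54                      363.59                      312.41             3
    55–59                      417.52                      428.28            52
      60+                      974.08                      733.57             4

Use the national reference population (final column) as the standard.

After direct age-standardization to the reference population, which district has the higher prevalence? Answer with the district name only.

District 5

Standard weights: 0.03, 0.14, 0.24, 0.03, 0.52, 0.04.
District 5: 0.0300×21.59 + 0.1400×102.18 + 0.2400×196.76 + 0.0300×363.59 + 0.5200×417.52 + 0.0400×974.08 = 329.1566 per 1,000.
District 2: 0.0300×18.25 + 0.1400×72.11 + 0.2400×164.07 + 0.0300×312.41 + 0.5200×428.28 + 0.0400×733.57 = 311.4404 per 1,000.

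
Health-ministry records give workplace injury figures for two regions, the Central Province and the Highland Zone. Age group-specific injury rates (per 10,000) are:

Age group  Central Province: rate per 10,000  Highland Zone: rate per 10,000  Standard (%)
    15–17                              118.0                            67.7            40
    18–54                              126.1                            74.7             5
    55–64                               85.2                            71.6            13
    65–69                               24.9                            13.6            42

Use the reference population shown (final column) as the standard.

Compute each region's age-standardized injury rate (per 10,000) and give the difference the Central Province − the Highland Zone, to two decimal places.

Standard weights: 0.40, 0.05, 0.13, 0.42.
The Central Province: 0.4000×118.0 + 0.0500×126.1 + 0.1300×85.2 + 0.4200×24.9 = 75.0390 per 10,000.
The Highland Zone: 0.4000×67.7 + 0.0500×74.7 + 0.1300×71.6 + 0.4200×13.6 = 45.8350 per 10,000.
Difference = 75.0390 − 45.8350 = 29.2040.

29.20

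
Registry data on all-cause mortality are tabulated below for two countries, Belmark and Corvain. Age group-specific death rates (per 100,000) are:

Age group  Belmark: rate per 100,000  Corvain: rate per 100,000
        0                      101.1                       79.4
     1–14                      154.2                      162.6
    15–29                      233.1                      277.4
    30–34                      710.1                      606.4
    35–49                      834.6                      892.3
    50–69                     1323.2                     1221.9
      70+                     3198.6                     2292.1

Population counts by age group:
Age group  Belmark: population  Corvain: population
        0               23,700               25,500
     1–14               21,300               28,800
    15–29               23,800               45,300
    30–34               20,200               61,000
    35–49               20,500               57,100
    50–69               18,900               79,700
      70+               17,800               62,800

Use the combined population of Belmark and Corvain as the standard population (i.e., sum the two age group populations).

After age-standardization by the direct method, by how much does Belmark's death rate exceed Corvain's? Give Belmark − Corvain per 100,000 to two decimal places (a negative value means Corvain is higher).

167.02

Combined standard total = 506,400; weights = 0.0972, 0.0989, 0.1365, 0.1603, 0.1532, 0.1947, 0.1592.
Belmark: 0.0972×101.1 + 0.0989×154.2 + 0.1365×233.1 + 0.1603×710.1 + 0.1532×834.6 + 0.1947×1323.2 + 0.1592×3198.6 = 1065.3762 per 100,000.
Corvain: 0.0972×79.4 + 0.0989×162.6 + 0.1365×277.4 + 0.1603×606.4 + 0.1532×892.3 + 0.1947×1221.9 + 0.1592×2292.1 = 898.3528 per 100,000.
Difference = 1065.3762 − 898.3528 = 167.0234.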